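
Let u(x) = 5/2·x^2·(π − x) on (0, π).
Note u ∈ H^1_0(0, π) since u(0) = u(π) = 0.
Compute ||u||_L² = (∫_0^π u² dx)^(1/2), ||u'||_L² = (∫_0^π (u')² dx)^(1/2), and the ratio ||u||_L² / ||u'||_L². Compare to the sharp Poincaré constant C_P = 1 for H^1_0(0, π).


||u||_L² / ||u'||_L² = sqrt(14)*π/14 < C_P = 1.

u(x) = 5/2·x^2·(π − x), so u'(x) = 5*x*(-3*x + 2*π)/2.
u(x) = 5/2·x^2·(π − x) vanishes at x = 0 and x = π, so u ∈ H^1_0(0, π). Differentiate via the product rule and integrate the resulting polynomials term by term.
  ∫_0^π u² dx = ∫_0^π (25*x^6/4 - 25*π*x^5/2 + 25*π^2*x^4/4) dx. Term by term:
    ∫_0^π 25*x^6/4 dx = 25*π^7/28;  ∫_0^π -25*π*x^5/2 dx = -25*π^7/12;  ∫_0^π 25*π^2*x^4/4 dx = 5*π^7/4.
  Sum: 25*π^7/28 − 25*π^7/12 + 5*π^7/4 = 5*π^7/84.
  ∫_0^π (u')² dx = ∫_0^π (225*x^4/4 - 75*π*x^3 + 25*π^2*x^2) dx. Term by term:
    ∫_0^π 225*x^4/4 dx = 45*π^5/4;  ∫_0^π -75*π*x^3 dx = -75*π^5/4;  ∫_0^π 25*π^2*x^2 dx = 25*π^5/3.
  Sum: 45*π^5/4 − 75*π^5/4 + 25*π^5/3 = 5*π^5/6.
∫_0^π u² dx = 5*π^7/84, so ||u||_L² = sqrt(105)*π^(7/2)/42.
∫_0^π (u')² dx = 5*π^5/6, so ||u'||_L² = sqrt(30)*π^(5/2)/6.
Ratio ||u||_L² / ||u'||_L² = sqrt(14)*π/14.
Sharp Poincaré constant on H^1_0(0, π) is C_P = L/π = 1, achieved by sin(x).
A polynomial bump cannot attain the sharp Poincaré constant (only the first sine eigenfunction does), so the ratio is strictly less than C_P, consistent with ||u||_L² ≤ C_P ||u'||_L².


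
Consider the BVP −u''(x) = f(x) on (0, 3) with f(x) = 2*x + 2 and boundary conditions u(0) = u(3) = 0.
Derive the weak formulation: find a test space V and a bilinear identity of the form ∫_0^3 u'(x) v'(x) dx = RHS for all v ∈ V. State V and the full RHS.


V = H^1_0(0, 3) (so v(0) = v(3) = 0); weak form: ∫_0^3 u'v' dx = ∫_0^3 (2*x + 2) v dx for all v ∈ V.

Multiply both sides by a test function v and integrate from 0 to 3:
  ∫_0^3 −u''(x) v(x) dx = ∫_0^3 f(x) v(x) dx.
Integrate the LHS by parts once:
  ∫_0^3 −u'' v dx = −[u'(x) v(x)]_0^3 + ∫_0^3 u'(x) v'(x) dx.
Thus ∫_0^3 u'(x) v'(x) dx = ∫_0^3 f(x) v(x) dx + [u'(x) v(x)]_0^3.
Choose V so that boundary terms are either known or forced to vanish.
u is Dirichlet: u(0) = u(3) = 0. Let V = H^1_0(0, 3); then v(0) = v(3) = 0, and [u' v]_0^3 = 0.
Weak formulation: find u (satisfying any essential BC) such that ∫_0^3 u'(x) v'(x) dx = ∫_0^3 f v dx for all v ∈ V.
Substituting f(x) = 2*x + 2, the right-hand side is ∫_0^3 (2*x + 2) v dx.


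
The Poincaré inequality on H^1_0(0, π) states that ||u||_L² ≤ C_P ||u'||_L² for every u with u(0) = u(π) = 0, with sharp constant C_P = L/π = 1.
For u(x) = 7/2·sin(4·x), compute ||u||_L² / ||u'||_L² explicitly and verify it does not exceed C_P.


||u||_L² / ||u'||_L² = 1/4 < C_P = 1.

u(x) = 7/2·sin(4·x), so u'(x) = 14*cos(4*x).
Writing u(x) = A·sin(kπx/L) with A = 7/2 and k = 4, use ∫_0^L sin²(kπx/L) dx = L/2 and ∫_0^L cos²(kπx/L) dx = L/2.
u² = 49/4·sin²(4·x) and (u')² = 196·cos²(4·x), and each of sin², cos² integrates to L/2 = π/2 over (0, π).
∫_0^π u² dx = 49*π/8, so ||u||_L² = 7*sqrt(2)*sqrt(π)/4.
∫_0^π (u')² dx = 98*π, so ||u'||_L² = 7*sqrt(2)*sqrt(π).
Ratio ||u||_L² / ||u'||_L² = 1/4.
Sharp Poincaré constant on H^1_0(0, π) is C_P = L/π = 1, achieved by sin(x).
This is the k = 4 harmonic; the ratio L/(kπ) is strictly less than C_P = L/π, consistent with the sharp inequality ||u||_L² ≤ C_P ||u'||_L².


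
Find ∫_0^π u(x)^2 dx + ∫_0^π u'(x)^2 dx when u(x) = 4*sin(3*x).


||u||_{H^1(0,π)}^2 = 80*π

u'(x) = 12*cos(3*x).
Expand u² and (u')² and integrate term by term on (0, π), using: for integers n ≥ 1, ∫_0^π sin²(nx) dx = ∫_0^π cos²(nx) dx = π/2; for n ≠ n', ∫_0^π sin(nx)sin(n'x) dx = ∫_0^π cos(nx)cos(n'x) dx = 0; and by product-to-sum, ∫_0^π sin(nx)cos(n'x) dx = ½∫_0^π [sin((n+n')x) + sin((n−n')x)] dx, which is 0 when n+n' is even and 2n/(n²−n'²) when n+n' is odd (it need not vanish on (0, π)).
  u² squared terms: (4)²·∫sin(3x)² dx = 16·π/2 = 8*π.
  So ∫_0^π u² dx = 8*π.
  (u')² squared terms: (12)²·∫cos(3x)² dx = 144·π/2 = 72*π.
  So ∫_0^π (u')² dx = 72*π.
||u||_{H^1}^2 = (8*π) + (72*π) = 80*π.


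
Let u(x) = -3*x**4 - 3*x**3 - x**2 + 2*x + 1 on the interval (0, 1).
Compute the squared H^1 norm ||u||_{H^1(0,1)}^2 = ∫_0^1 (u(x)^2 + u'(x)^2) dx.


||u||_{H^1}^2 = 9921/140

The H^1 norm (squared) on an interval (0, L) is
  ||u||_{H^1}^2 = ∫_0^L u(x)^2 dx + ∫_0^L u'(x)^2 dx.
Compute u'(x) = -12*x**3 - 9*x**2 - 2*x + 2.
Then u(x)^2 = 9*x**8 + 18*x**7 + 15*x**6 - 6*x**5 - 17*x**4 - 10*x**3 + 2*x**2 + 4*x + 1 and u'(x)^2 = 144*x**6 + 216*x**5 + 129*x**4 - 12*x**3 - 32*x**2 - 8*x + 4.
Integrate each monomial from 0 to 1 using ∫_0^1 c·x^n dx = c·1^(n+1)/(n+1):
  ∫_0^1 u(x)^2 dx = ∫_0^1 (9*x^8 + 18*x^7 + 15*x^6 - 6*x^5 - 17*x^4 - 10*x^3 + 2*x^2 + 4*x + 1) dx. Term by term:
    ∫_0^1 9*x^8 dx = 1;  ∫_0^1 18*x^7 dx = 9/4;  ∫_0^1 15*x^6 dx = 15/7;
    ∫_0^1 -6*x^5 dx = -1;  ∫_0^1 -17*x^4 dx = -17/5;  ∫_0^1 -10*x^3 dx = -5/2;
    ∫_0^1 2*x^2 dx = 2/3;  ∫_0^1 4*x dx = 2;  ∫_0^1 1 dx = 1.
  Sum: 1 + 9/4 + 15/7 − 1 − 17/5 − 5/2 + 2/3 + 2 + 1 = 907/420.
  ∫_0^1 u'(x)^2 dx = ∫_0^1 (144*x^6 + 216*x^5 + 129*x^4 - 12*x^3 - 32*x^2 - 8*x + 4) dx. Term by term:
    ∫_0^1 144*x^6 dx = 144/7;  ∫_0^1 216*x^5 dx = 36;  ∫_0^1 129*x^4 dx = 129/5;
    ∫_0^1 -12*x^3 dx = -3;  ∫_0^1 -32*x^2 dx = -32/3;  ∫_0^1 -8*x dx = -4;
    ∫_0^1 4 dx = 4.
  Sum: 144/7 + 36 + 129/5 − 3 − 32/3 − 4 + 4 = 7214/105.
Adding: ||u||_{H^1}^2 = 907/420 + 7214/105 = 9921/140.


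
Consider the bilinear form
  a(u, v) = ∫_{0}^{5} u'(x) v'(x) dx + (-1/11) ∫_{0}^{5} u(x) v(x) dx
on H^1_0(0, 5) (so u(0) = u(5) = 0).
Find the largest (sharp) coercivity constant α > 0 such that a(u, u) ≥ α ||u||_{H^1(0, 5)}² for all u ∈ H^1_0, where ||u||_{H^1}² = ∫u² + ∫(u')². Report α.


α = (-25/11 + π^2)/(π^2 + 25)

Coercivity of a(·,·) on H^1_0(0, 5) means a(u, u) ≥ α ||u||_{H^1}² for every u ∈ H^1_0.
The interval has length L = 5, and Poincaré/coercivity depend only on L. Here a(u, u) = ∫(u')² + (-1/11)·∫u².
Here c = -1/11 < 0 with |c| < (π/L)² = π^2/25, so coercivity still holds. The condition a(u,u) ≥ α||u||_{H^1}² reads (1−α)∫(u')² ≥ (α−c)∫u². Any admissible α is ≤ 1 (rapidly oscillating u have ∫u²/∫(u')² → 0), and α = 1 would force 0 ≥ (1−c)∫u², impossible since c < 1; so 1−α > 0. By the sharp Poincaré inequality on H^1_0 of an interval of length L, ∫(u')² ≥ (π/L)²∫u² with equality for the first sine mode sin(π(x−x₀)/L) (x₀ the left endpoint), so the inequality holds for all u iff (1−α)(π/L)² ≥ α − c, i.e. α ≤ ((π/L)² + c)/((π/L)² + 1) = (1 + c(L/π)²)/(1 + (L/π)²). (Direct route, valid since c ≤ 0: Poincaré gives c∫u² ≥ c(L/π)²∫(u')², so a(u,u) ≥ (1 + c(L/π)²)∫(u')², while ||u||_{H^1}² ≤ (1 + (L/π)²)∫(u')²; dividing yields the same α.) With (π/L)² = π^2/25 and c = -1/11, the largest admissible constant is α = ((π/L)² + c)/((π/L)² + 1).
Simplifying, α = (-25/11 + π^2)/(π^2 + 25).


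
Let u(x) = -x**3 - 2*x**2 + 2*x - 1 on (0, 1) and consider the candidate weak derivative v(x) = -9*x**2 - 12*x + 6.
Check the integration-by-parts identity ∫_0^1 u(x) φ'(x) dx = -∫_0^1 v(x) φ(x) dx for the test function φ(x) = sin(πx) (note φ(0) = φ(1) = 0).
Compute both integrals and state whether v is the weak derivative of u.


LHS = -12/π^3 + 3/π, RHS = -36/π^3 + 9/π. No, v is not the weak derivative of u.

u(x) = -x**3 - 2*x**2 + 2*x - 1, classical derivative u'(x) = -3*x**2 - 4*x + 2.
φ(x) = sin(πx), so φ'(x) = π*cos(π*x).
Note φ(0) = φ(1) = 0, so the boundary term u·φ vanishes.
LHS = ∫_0^1 u(x) φ'(x) dx = ∫_0^1 (-π*x^3*cos(π*x) - 2*π*x^2*cos(π*x) + 2*π*x*cos(π*x) - π*cos(π*x)) dx. Term by term:
  ∫_0^1 -π*cos(π*x) dx = 0;  ∫_0^1 -π*x^3*cos(π*x) dx = -12/π^3 + 3/π;  ∫_0^1 -2*π*x^2*cos(π*x) dx = 4/π;
  ∫_0^1 2*π*x*cos(π*x) dx = -4/π.
Sum: 0 + -12/π^3 + 3/π + 4/π − 4/π = -12/π^3 + 3/π.
So LHS = -12/π^3 + 3/π.
∫_0^1 v(x) φ(x) dx = ∫_0^1 (-9*x^2*sin(π*x) - 12*x*sin(π*x) + 6*sin(π*x)) dx. Term by term:
  ∫_0^1 6*sin(π*x) dx = 12/π;  ∫_0^1 -12*x*sin(π*x) dx = -12/π;  ∫_0^1 -9*x^2*sin(π*x) dx = -9/π + 36/π^3.
Sum: 12/π − 12/π + -9/π + 36/π^3 = -9/π + 36/π^3.
So RHS = -∫_0^1 v(x) φ(x) dx = -36/π^3 + 9/π.
LHS − RHS = -6/π + 24/π^3 ≠ 0, so the identity fails.
(For a valid weak derivative the identity must hold for EVERY test function, in particular this one. The failure shows v is NOT the weak derivative of u.)
Correct weak derivative would be u'(x) = -3*x**2 - 4*x + 2.


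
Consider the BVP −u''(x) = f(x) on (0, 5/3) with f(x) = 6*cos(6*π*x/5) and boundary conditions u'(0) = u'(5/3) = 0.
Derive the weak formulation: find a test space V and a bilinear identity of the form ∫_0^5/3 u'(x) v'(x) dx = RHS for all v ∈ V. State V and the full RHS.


V = H^1(0, 5/3) (no boundary constraint on v; u is determined up to an additive constant); weak form: ∫_0^5/3 u'v' dx = ∫_0^5/3 (6*cos(6*π*x/5)) v dx for all v ∈ V.

Multiply both sides by a test function v and integrate from 0 to 5/3:
  ∫_0^5/3 −u''(x) v(x) dx = ∫_0^5/3 f(x) v(x) dx.
Integrate the LHS by parts once:
  ∫_0^5/3 −u'' v dx = −[u'(x) v(x)]_0^5/3 + ∫_0^5/3 u'(x) v'(x) dx.
Thus ∫_0^5/3 u'(x) v'(x) dx = ∫_0^5/3 f(x) v(x) dx + [u'(x) v(x)]_0^5/3.
Choose V so that boundary terms are either known or forced to vanish.
u has homogeneous Neumann: u'(0) = u'(5/3) = 0. So [u' v]_0^5/3 = 0·v(5/3) − 0·v(0) = 0 for any v; take V = H^1(0, 5/3).
Weak formulation: find u (satisfying any essential BC) such that ∫_0^5/3 u'(x) v'(x) dx = ∫_0^5/3 f v dx for all v ∈ V (homogeneous Neumann, so boundary terms vanish).
Substituting f(x) = 6*cos(6*π*x/5), the right-hand side is ∫_0^5/3 (6*cos(6*π*x/5)) v dx.
Compatibility check (pure Neumann): taking v ≡ 1 ∈ V gives 0 = ∫_0^5/3 f dx + (0) − (0), i.e. ∫_0^5/3 f dx must equal u'(0) − u'(5/3) = 0. Indeed ∫_0^5/3 (6*cos(6*π*x/5)) dx = 0, so the data are compatible. The solution is then unique only up to an additive constant (fix it e.g. by requiring ∫_0^5/3 u dx = 0).


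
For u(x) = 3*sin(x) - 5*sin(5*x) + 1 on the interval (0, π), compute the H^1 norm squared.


||u||_{H^1(0,π)}^2 = 8 + 335*π

u'(x) = 3*cos(x) - 25*cos(5*x).
Expand u² and (u')² and integrate term by term on (0, π), using: for integers n ≥ 1, ∫_0^π sin²(nx) dx = ∫_0^π cos²(nx) dx = π/2; for n ≠ n', ∫_0^π sin(nx)sin(n'x) dx = ∫_0^π cos(nx)cos(n'x) dx = 0; and by product-to-sum, ∫_0^π sin(nx)cos(n'x) dx = ½∫_0^π [sin((n+n')x) + sin((n−n')x)] dx, which is 0 when n+n' is even and 2n/(n²−n'²) when n+n' is odd (it need not vanish on (0, π)). For the constant mode: ∫_0^π 1 dx = π, ∫_0^π cos(nx) dx = 0, ∫_0^π sin(nx) dx = (1−(−1)^n)/n.
  u² squared terms: (1)²·∫1 dx = 1·π = π;  (-5)²·∫sin(5x)² dx = 25·π/2 = 25*π/2;  (3)²·∫sin(x)² dx = 9·π/2 = 9*π/2.
  u² cross terms: 2·(1)·(-5)·∫1·sin(5x) dx = -10·(2/5) = -4;  2·(1)·(3)·∫1·sin(x) dx = 6·(2) = 12;  2·(-5)·(3)·∫sin(5x)·sin(x) dx = -30·(0) = 0.
  So ∫_0^π u² dx = π + 25*π/2 + 9*π/2 − 4 + 12 + 0 = 8 + 18*π.
  (u')² squared terms: (-25)²·∫cos(5x)² dx = 625·π/2 = 625*π/2;  (3)²·∫cos(x)² dx = 9·π/2 = 9*π/2.
  (u')² cross terms: 2·(-25)·(3)·∫cos(5x)·cos(x) dx = -150·(0) = 0.
  So ∫_0^π (u')² dx = 625*π/2 + 9*π/2 + 0 = 317*π.
||u||_{H^1}^2 = (8 + 18*π) + (317*π) = 8 + 335*π.


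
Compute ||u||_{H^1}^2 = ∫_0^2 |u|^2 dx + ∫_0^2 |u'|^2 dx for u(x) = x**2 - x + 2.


||u||_{H^1}^2 = 82/5

The H^1 norm (squared) on an interval (0, L) is
  ||u||_{H^1}^2 = ∫_0^L u(x)^2 dx + ∫_0^L u'(x)^2 dx.
Compute u'(x) = 2*x - 1.
Then u(x)^2 = x**4 - 2*x**3 + 5*x**2 - 4*x + 4 and u'(x)^2 = 4*x**2 - 4*x + 1.
Integrate each monomial from 0 to 2 using ∫_0^2 c·x^n dx = c·2^(n+1)/(n+1):
  ∫_0^2 u(x)^2 dx = ∫_0^2 (x^4 - 2*x^3 + 5*x^2 - 4*x + 4) dx. Term by term:
    ∫_0^2 x^4 dx = 32/5;  ∫_0^2 -2*x^3 dx = -8;  ∫_0^2 5*x^2 dx = 40/3;
    ∫_0^2 -4*x dx = -8;  ∫_0^2 4 dx = 8.
  Sum: 32/5 − 8 + 40/3 − 8 + 8 = 176/15.
  ∫_0^2 u'(x)^2 dx = ∫_0^2 (4*x^2 - 4*x + 1) dx. Term by term:
    ∫_0^2 4*x^2 dx = 32/3;  ∫_0^2 -4*x dx = -8;  ∫_0^2 1 dx = 2.
  Sum: 32/3 − 8 + 2 = 14/3.
Adding: ||u||_{H^1}^2 = 176/15 + 14/3 = 82/5.


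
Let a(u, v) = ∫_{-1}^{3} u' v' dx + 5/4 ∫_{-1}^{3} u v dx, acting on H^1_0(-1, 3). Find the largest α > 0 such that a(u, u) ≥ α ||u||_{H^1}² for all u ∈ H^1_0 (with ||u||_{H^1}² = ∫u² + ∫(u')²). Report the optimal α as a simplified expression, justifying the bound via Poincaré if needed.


α = 1

Coercivity of a(·,·) on H^1_0(-1, 3) means a(u, u) ≥ α ||u||_{H^1}² for every u ∈ H^1_0.
The interval has length L = 4, and Poincaré/coercivity depend only on L. Here a(u, u) = ∫(u')² + (5/4)·∫u².
Here c = 5/4 ≥ 1, so a(u,u) = ∫(u')² + c∫u² ≥ ∫(u')² + ∫u² = ||u||_{H^1}², i.e. α = 1 works. No larger α is possible: a(u,u) ≥ α||u||_{H^1}² means (1−α)∫(u')² ≥ (α−c)∫u², and for the modes u_n = sin(nπ(x−x₀)/L) (x₀ the left endpoint) one has ∫u_n²/∫(u_n')² = (L/(nπ))² → 0, so a(u_n,u_n)/||u_n||_{H^1}² → 1. Hence the optimal constant is α = 1.
Therefore α = 1.


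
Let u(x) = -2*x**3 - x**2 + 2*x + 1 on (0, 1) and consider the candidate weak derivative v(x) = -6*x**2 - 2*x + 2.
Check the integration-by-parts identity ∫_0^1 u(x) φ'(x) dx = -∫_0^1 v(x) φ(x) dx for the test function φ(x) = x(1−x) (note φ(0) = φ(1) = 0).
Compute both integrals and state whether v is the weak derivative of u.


LHS = 2/15, RHS = 2/15. Yes, v = u' weakly.

u(x) = -2*x**3 - x**2 + 2*x + 1, classical derivative u'(x) = -6*x**2 - 2*x + 2.
φ(x) = x(1−x), so φ'(x) = 1 - 2*x.
Note φ(0) = φ(1) = 0, so the boundary term u·φ vanishes.
LHS = ∫_0^1 u(x) φ'(x) dx = ∫_0^1 (4*x^4 - 5*x^2 + 1) dx. Term by term:
  ∫_0^1 4*x^4 dx = 4/5;  ∫_0^1 -5*x^2 dx = -5/3;  ∫_0^1 1 dx = 1.
Sum: 4/5 − 5/3 + 1 = 2/15.
So LHS = 2/15.
∫_0^1 v(x) φ(x) dx = ∫_0^1 (6*x^4 - 4*x^3 - 4*x^2 + 2*x) dx. Term by term:
  ∫_0^1 6*x^4 dx = 6/5;  ∫_0^1 -4*x^3 dx = -1;  ∫_0^1 -4*x^2 dx = -4/3;
  ∫_0^1 2*x dx = 1.
Sum: 6/5 − 1 − 4/3 + 1 = -2/15.
So RHS = -∫_0^1 v(x) φ(x) dx = 2/15.
LHS = RHS, so the identity holds for this test φ.
Moreover u is smooth here and v(x) = u'(x) = -6*x**2 - 2*x + 2 pointwise, so the identity holds for every test function. Hence v is the weak derivative of u.


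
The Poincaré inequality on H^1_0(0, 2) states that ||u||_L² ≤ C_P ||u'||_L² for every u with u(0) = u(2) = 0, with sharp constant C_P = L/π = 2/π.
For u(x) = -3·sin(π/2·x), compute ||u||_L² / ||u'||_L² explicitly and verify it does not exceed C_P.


||u||_L² / ||u'||_L² = 2/π = C_P.

u(x) = -3·sin(π/2·x), so u'(x) = -3*π*cos(π*x/2)/2.
Writing u(x) = A·sin(kπx/L) with A = -3 and k = 1, use ∫_0^L sin²(kπx/L) dx = L/2 and ∫_0^L cos²(kπx/L) dx = L/2.
u² = 9·sin²(π/2·x) and (u')² = 9*π^2/4·cos²(π/2·x), and each of sin², cos² integrates to L/2 = 1 over (0, 2).
∫_0^2 u² dx = 9, so ||u||_L² = 3.
∫_0^2 (u')² dx = 9*π^2/4, so ||u'||_L² = 3*π/2.
Ratio ||u||_L² / ||u'||_L² = 2/π.
Sharp Poincaré constant on H^1_0(0, 2) is C_P = L/π = 2/π, achieved by sin(π/2·x).
This is the k = 1 eigenfunction (up to amplitude), so the ratio equals the sharp Poincaré constant exactly.


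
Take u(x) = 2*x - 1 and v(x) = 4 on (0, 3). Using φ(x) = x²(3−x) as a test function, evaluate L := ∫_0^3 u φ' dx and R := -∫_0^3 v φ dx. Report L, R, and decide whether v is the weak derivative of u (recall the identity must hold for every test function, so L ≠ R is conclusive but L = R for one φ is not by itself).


LHS = -27/2, RHS = -27. No, v is not the weak derivative of u.

u(x) = 2*x - 1, classical derivative u'(x) = 2.
φ(x) = x²(3−x), so φ'(x) = 3*x*(2 - x).
Note φ(0) = φ(3) = 0, so the boundary term u·φ vanishes.
LHS = ∫_0^3 u(x) φ'(x) dx = ∫_0^3 (-6*x^3 + 15*x^2 - 6*x) dx. Term by term:
  ∫_0^3 -6*x^3 dx = -243/2;  ∫_0^3 15*x^2 dx = 135;  ∫_0^3 -6*x dx = -27.
Sum: -243/2 + 135 − 27 = -27/2.
So LHS = -27/2.
∫_0^3 v(x) φ(x) dx = ∫_0^3 (-4*x^3 + 12*x^2) dx. Term by term:
  ∫_0^3 -4*x^3 dx = -81;  ∫_0^3 12*x^2 dx = 108.
Sum: -81 + 108 = 27.
So RHS = -∫_0^3 v(x) φ(x) dx = -27.
LHS − RHS = 27/2 ≠ 0, so the identity fails.
(For a valid weak derivative the identity must hold for EVERY test function, in particular this one. The failure shows v is NOT the weak derivative of u.)
Correct weak derivative would be u'(x) = 2.


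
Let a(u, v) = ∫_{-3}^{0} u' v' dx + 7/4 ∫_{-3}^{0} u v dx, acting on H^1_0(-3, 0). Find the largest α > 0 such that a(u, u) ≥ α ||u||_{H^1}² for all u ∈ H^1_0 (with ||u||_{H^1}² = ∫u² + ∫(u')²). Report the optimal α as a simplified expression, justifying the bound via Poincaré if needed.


α = 1

Coercivity of a(·,·) on H^1_0(-3, 0) means a(u, u) ≥ α ||u||_{H^1}² for every u ∈ H^1_0.
The interval has length L = 3, and Poincaré/coercivity depend only on L. Here a(u, u) = ∫(u')² + (7/4)·∫u².
Here c = 7/4 ≥ 1, so a(u,u) = ∫(u')² + c∫u² ≥ ∫(u')² + ∫u² = ||u||_{H^1}², i.e. α = 1 works. No larger α is possible: a(u,u) ≥ α||u||_{H^1}² means (1−α)∫(u')² ≥ (α−c)∫u², and for the modes u_n = sin(nπ(x−x₀)/L) (x₀ the left endpoint) one has ∫u_n²/∫(u_n')² = (L/(nπ))² → 0, so a(u_n,u_n)/||u_n||_{H^1}² → 1. Hence the optimal constant is α = 1.
Therefore α = 1.


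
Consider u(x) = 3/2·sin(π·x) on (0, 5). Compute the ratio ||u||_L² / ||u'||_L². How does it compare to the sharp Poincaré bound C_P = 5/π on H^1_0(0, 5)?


||u||_L² / ||u'||_L² = 1/π < C_P = 5/π.

u(x) = 3/2·sin(π·x), so u'(x) = 3*π*cos(π*x)/2.
Writing u(x) = A·sin(kπx/L) with A = 3/2 and k = 5, use ∫_0^L sin²(kπx/L) dx = L/2 and ∫_0^L cos²(kπx/L) dx = L/2.
u² = 9/4·sin²(π·x) and (u')² = 9*π^2/4·cos²(π·x), and each of sin², cos² integrates to L/2 = 5/2 over (0, 5).
∫_0^5 u² dx = 45/8, so ||u||_L² = 3*sqrt(10)/4.
∫_0^5 (u')² dx = 45*π^2/8, so ||u'||_L² = 3*sqrt(10)*π/4.
Ratio ||u||_L² / ||u'||_L² = 1/π.
Sharp Poincaré constant on H^1_0(0, 5) is C_P = L/π = 5/π, achieved by sin(π/5·x).
This is the k = 5 harmonic; the ratio L/(kπ) is strictly less than C_P = L/π, consistent with the sharp inequality ||u||_L² ≤ C_P ||u'||_L².


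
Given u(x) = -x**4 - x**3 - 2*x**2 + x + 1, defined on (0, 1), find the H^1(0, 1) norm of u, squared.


||u||_{H^1}^2 = 3551/180

The H^1 norm (squared) on an interval (0, L) is
  ||u||_{H^1}^2 = ∫_0^L u(x)^2 dx + ∫_0^L u'(x)^2 dx.
Compute u'(x) = -4*x**3 - 3*x**2 - 4*x + 1.
Then u(x)^2 = x**8 + 2*x**7 + 5*x**6 + 2*x**5 - 6*x**3 - 3*x**2 + 2*x + 1 and u'(x)^2 = 16*x**6 + 24*x**5 + 41*x**4 + 16*x**3 + 10*x**2 - 8*x + 1.
Integrate each monomial from 0 to 1 using ∫_0^1 c·x^n dx = c·1^(n+1)/(n+1):
  ∫_0^1 u(x)^2 dx = ∫_0^1 (x^8 + 2*x^7 + 5*x^6 + 2*x^5 - 6*x^3 - 3*x^2 + 2*x + 1) dx. Term by term:
    ∫_0^1 x^8 dx = 1/9;  ∫_0^1 2*x^7 dx = 1/4;  ∫_0^1 5*x^6 dx = 5/7;
    ∫_0^1 2*x^5 dx = 1/3;  ∫_0^1 -6*x^3 dx = -3/2;  ∫_0^1 -3*x^2 dx = -1;
    ∫_0^1 2*x dx = 1;  ∫_0^1 1 dx = 1.
  Sum: 1/9 + 1/4 + 5/7 + 1/3 − 3/2 − 1 + 1 + 1 = 229/252.
  ∫_0^1 u'(x)^2 dx = ∫_0^1 (16*x^6 + 24*x^5 + 41*x^4 + 16*x^3 + 10*x^2 - 8*x + 1) dx. Term by term:
    ∫_0^1 16*x^6 dx = 16/7;  ∫_0^1 24*x^5 dx = 4;  ∫_0^1 41*x^4 dx = 41/5;
    ∫_0^1 16*x^3 dx = 4;  ∫_0^1 10*x^2 dx = 10/3;  ∫_0^1 -8*x dx = -4;
    ∫_0^1 1 dx = 1.
  Sum: 16/7 + 4 + 41/5 + 4 + 10/3 − 4 + 1 = 1976/105.
Adding: ||u||_{H^1}^2 = 229/252 + 1976/105 = 3551/180.


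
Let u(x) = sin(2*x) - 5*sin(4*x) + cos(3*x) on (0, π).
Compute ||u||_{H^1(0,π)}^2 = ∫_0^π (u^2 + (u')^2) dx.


||u||_{H^1(0,π)}^2 = -912/7 + 220*π

u'(x) = -3*sin(3*x) + 2*cos(2*x) - 20*cos(4*x).
Expand u² and (u')² and integrate term by term on (0, π), using: for integers n ≥ 1, ∫_0^π sin²(nx) dx = ∫_0^π cos²(nx) dx = π/2; for n ≠ n', ∫_0^π sin(nx)sin(n'x) dx = ∫_0^π cos(nx)cos(n'x) dx = 0; and by product-to-sum, ∫_0^π sin(nx)cos(n'x) dx = ½∫_0^π [sin((n+n')x) + sin((n−n')x)] dx, which is 0 when n+n' is even and 2n/(n²−n'²) when n+n' is odd (it need not vanish on (0, π)).
  u² squared terms: (-5)²·∫sin(4x)² dx = 25·π/2 = 25*π/2;  (1)²·∫cos(3x)² dx = 1·π/2 = π/2;  (1)²·∫sin(2x)² dx = 1·π/2 = π/2.
  u² cross terms: 2·(-5)·(1)·∫sin(4x)·cos(3x) dx = -10·(8/7) = -80/7;  2·(-5)·(1)·∫sin(4x)·sin(2x) dx = -10·(0) = 0;  2·(1)·(1)·∫cos(3x)·sin(2x) dx = 2·(-4/5) = -8/5.
  So ∫_0^π u² dx = 25*π/2 + π/2 + π/2 − 80/7 + 0 − 8/5 = -456/35 + 27*π/2.
  (u')² squared terms: (-20)²·∫cos(4x)² dx = 400·π/2 = 200*π;  (-3)²·∫sin(3x)² dx = 9·π/2 = 9*π/2;  (2)²·∫cos(2x)² dx = 4·π/2 = 2*π.
  (u')² cross terms: 2·(-20)·(-3)·∫cos(4x)·sin(3x) dx = 120·(-6/7) = -720/7;  2·(-20)·(2)·∫cos(4x)·cos(2x) dx = -80·(0) = 0;  2·(-3)·(2)·∫sin(3x)·cos(2x) dx = -12·(6/5) = -72/5.
  So ∫_0^π (u')² dx = 200*π + 9*π/2 + 2*π − 720/7 + 0 − 72/5 = -4104/35 + 413*π/2.
||u||_{H^1}^2 = (-456/35 + 27*π/2) + (-4104/35 + 413*π/2) = -912/7 + 220*π.


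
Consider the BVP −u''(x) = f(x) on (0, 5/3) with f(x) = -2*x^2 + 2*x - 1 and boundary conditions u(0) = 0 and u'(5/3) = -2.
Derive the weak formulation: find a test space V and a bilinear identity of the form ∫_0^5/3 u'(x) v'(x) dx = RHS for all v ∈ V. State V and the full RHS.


V = {v ∈ H^1(0, 5/3) : v(0) = 0} (test functions vanish at x = 0 where u is specified); weak form: ∫_0^5/3 u'v' dx = ∫_0^5/3 (-2*x^2 + 2*x - 1) v dx − 2·v(5/3) for all v ∈ V.

Multiply both sides by a test function v and integrate from 0 to 5/3:
  ∫_0^5/3 −u''(x) v(x) dx = ∫_0^5/3 f(x) v(x) dx.
Integrate the LHS by parts once:
  ∫_0^5/3 −u'' v dx = −[u'(x) v(x)]_0^5/3 + ∫_0^5/3 u'(x) v'(x) dx.
Thus ∫_0^5/3 u'(x) v'(x) dx = ∫_0^5/3 f(x) v(x) dx + [u'(x) v(x)]_0^5/3.
Choose V so that boundary terms are either known or forced to vanish.
Mixed BC: u(0) = 0 (Dirichlet) and u'(5/3) = -2 (Neumann). Define V = {v ∈ H^1(0, 5/3) : v(0) = 0}. Then [u' v]_0^5/3 = u'(5/3)·v(5/3) − u'(0)·0 = − 2·v(5/3).
Weak formulation: find u (satisfying any essential BC) such that ∫_0^5/3 u'(x) v'(x) dx = ∫_0^5/3 f v dx − 2·v(5/3) for all v ∈ V (Dirichlet at 0 absorbed into V; Neumann datum at x = 5/3 contributes the boundary term).
Substituting f(x) = -2*x^2 + 2*x - 1, the right-hand side is ∫_0^5/3 (-2*x^2 + 2*x - 1) v dx − 2·v(5/3).


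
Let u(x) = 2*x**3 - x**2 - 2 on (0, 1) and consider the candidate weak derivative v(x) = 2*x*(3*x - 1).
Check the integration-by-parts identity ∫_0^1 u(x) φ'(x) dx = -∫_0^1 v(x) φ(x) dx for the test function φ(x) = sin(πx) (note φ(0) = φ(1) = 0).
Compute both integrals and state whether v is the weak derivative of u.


LHS = -4/π + 24/π^3, RHS = -4/π + 24/π^3. Yes, v = u' weakly.

u(x) = 2*x**3 - x**2 - 2, classical derivative u'(x) = 6*x**2 - 2*x.
φ(x) = sin(πx), so φ'(x) = π*cos(π*x).
Note φ(0) = φ(1) = 0, so the boundary term u·φ vanishes.
LHS = ∫_0^1 u(x) φ'(x) dx = ∫_0^1 (2*π*x^3*cos(π*x) - π*x^2*cos(π*x) - 2*π*cos(π*x)) dx. Term by term:
  ∫_0^1 -2*π*cos(π*x) dx = 0;  ∫_0^1 -π*x^2*cos(π*x) dx = 2/π;  ∫_0^1 2*π*x^3*cos(π*x) dx = -6/π + 24/π^3.
Sum: 0 + 2/π + -6/π + 24/π^3 = -4/π + 24/π^3.
So LHS = -4/π + 24/π^3.
∫_0^1 v(x) φ(x) dx = ∫_0^1 (6*x^2*sin(π*x) - 2*x*sin(π*x)) dx. Term by term:
  ∫_0^1 -2*x*sin(π*x) dx = -2/π;  ∫_0^1 6*x^2*sin(π*x) dx = -24/π^3 + 6/π.
Sum: -2/π + -24/π^3 + 6/π = -24/π^3 + 4/π.
So RHS = -∫_0^1 v(x) φ(x) dx = -4/π + 24/π^3.
LHS = RHS, so the identity holds for this test φ.
Moreover u is smooth here and v(x) = u'(x) = 6*x**2 - 2*x pointwise, so the identity holds for every test function. Hence v is the weak derivative of u.


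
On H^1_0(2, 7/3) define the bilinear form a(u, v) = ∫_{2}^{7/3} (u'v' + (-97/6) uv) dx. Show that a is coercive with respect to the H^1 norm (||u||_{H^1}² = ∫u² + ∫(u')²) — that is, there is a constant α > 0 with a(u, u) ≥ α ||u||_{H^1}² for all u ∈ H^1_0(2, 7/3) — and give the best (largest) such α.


α = (-97 + 54*π^2)/(6*(1 + 9*π^2))

Coercivity of a(·,·) on H^1_0(2, 7/3) means a(u, u) ≥ α ||u||_{H^1}² for every u ∈ H^1_0.
The interval has length L = 1/3, and Poincaré/coercivity depend only on L. Here a(u, u) = ∫(u')² + (-97/6)·∫u².
Here c = -97/6 < 0 with |c| < (π/L)² = 9*π^2, so coercivity still holds. The condition a(u,u) ≥ α||u||_{H^1}² reads (1−α)∫(u')² ≥ (α−c)∫u². Any admissible α is ≤ 1 (rapidly oscillating u have ∫u²/∫(u')² → 0), and α = 1 would force 0 ≥ (1−c)∫u², impossible since c < 1; so 1−α > 0. By the sharp Poincaré inequality on H^1_0 of an interval of length L, ∫(u')² ≥ (π/L)²∫u² with equality for the first sine mode sin(π(x−x₀)/L) (x₀ the left endpoint), so the inequality holds for all u iff (1−α)(π/L)² ≥ α − c, i.e. α ≤ ((π/L)² + c)/((π/L)² + 1) = (1 + c(L/π)²)/(1 + (L/π)²). (Direct route, valid since c ≤ 0: Poincaré gives c∫u² ≥ c(L/π)²∫(u')², so a(u,u) ≥ (1 + c(L/π)²)∫(u')², while ||u||_{H^1}² ≤ (1 + (L/π)²)∫(u')²; dividing yields the same α.) With (π/L)² = 9*π^2 and c = -97/6, the largest admissible constant is α = ((π/L)² + c)/((π/L)² + 1).
Simplifying, α = (-97 + 54*π^2)/(6*(1 + 9*π^2)).


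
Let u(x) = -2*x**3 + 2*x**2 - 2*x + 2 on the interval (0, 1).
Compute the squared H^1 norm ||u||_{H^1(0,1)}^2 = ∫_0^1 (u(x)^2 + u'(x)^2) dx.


||u||_{H^1}^2 = 216/35

The H^1 norm (squared) on an interval (0, L) is
  ||u||_{H^1}^2 = ∫_0^L u(x)^2 dx + ∫_0^L u'(x)^2 dx.
Compute u'(x) = -6*x**2 + 4*x - 2.
Then u(x)^2 = 4*x**6 - 8*x**5 + 12*x**4 - 16*x**3 + 12*x**2 - 8*x + 4 and u'(x)^2 = 36*x**4 - 48*x**3 + 40*x**2 - 16*x + 4.
Integrate each monomial from 0 to 1 using ∫_0^1 c·x^n dx = c·1^(n+1)/(n+1):
  ∫_0^1 u(x)^2 dx = ∫_0^1 (4*x^6 - 8*x^5 + 12*x^4 - 16*x^3 + 12*x^2 - 8*x + 4) dx. Term by term:
    ∫_0^1 4*x^6 dx = 4/7;  ∫_0^1 -8*x^5 dx = -4/3;  ∫_0^1 12*x^4 dx = 12/5;
    ∫_0^1 -16*x^3 dx = -4;  ∫_0^1 12*x^2 dx = 4;  ∫_0^1 -8*x dx = -4;
    ∫_0^1 4 dx = 4.
  Sum: 4/7 − 4/3 + 12/5 − 4 + 4 − 4 + 4 = 172/105.
  ∫_0^1 u'(x)^2 dx = ∫_0^1 (36*x^4 - 48*x^3 + 40*x^2 - 16*x + 4) dx. Term by term:
    ∫_0^1 36*x^4 dx = 36/5;  ∫_0^1 -48*x^3 dx = -12;  ∫_0^1 40*x^2 dx = 40/3;
    ∫_0^1 -16*x dx = -8;  ∫_0^1 4 dx = 4.
  Sum: 36/5 − 12 + 40/3 − 8 + 4 = 68/15.
Adding: ||u||_{H^1}^2 = 172/105 + 68/15 = 216/35.


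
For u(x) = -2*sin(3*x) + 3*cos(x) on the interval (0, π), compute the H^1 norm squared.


||u||_{H^1(0,π)}^2 = 29*π

u'(x) = -3*sin(x) - 6*cos(3*x).
Expand u² and (u')² and integrate term by term on (0, π), using: for integers n ≥ 1, ∫_0^π sin²(nx) dx = ∫_0^π cos²(nx) dx = π/2; for n ≠ n', ∫_0^π sin(nx)sin(n'x) dx = ∫_0^π cos(nx)cos(n'x) dx = 0; and by product-to-sum, ∫_0^π sin(nx)cos(n'x) dx = ½∫_0^π [sin((n+n')x) + sin((n−n')x)] dx, which is 0 when n+n' is even and 2n/(n²−n'²) when n+n' is odd (it need not vanish on (0, π)).
  u² squared terms: (-2)²·∫sin(3x)² dx = 4·π/2 = 2*π;  (3)²·∫cos(x)² dx = 9·π/2 = 9*π/2.
  u² cross terms: 2·(-2)·(3)·∫sin(3x)·cos(x) dx = -12·(0) = 0.
  So ∫_0^π u² dx = 2*π + 9*π/2 + 0 = 13*π/2.
  (u')² squared terms: (-6)²·∫cos(3x)² dx = 36·π/2 = 18*π;  (-3)²·∫sin(x)² dx = 9·π/2 = 9*π/2.
  (u')² cross terms: 2·(-6)·(-3)·∫cos(3x)·sin(x) dx = 36·(0) = 0.
  So ∫_0^π (u')² dx = 18*π + 9*π/2 + 0 = 45*π/2.
||u||_{H^1}^2 = (13*π/2) + (45*π/2) = 29*π.


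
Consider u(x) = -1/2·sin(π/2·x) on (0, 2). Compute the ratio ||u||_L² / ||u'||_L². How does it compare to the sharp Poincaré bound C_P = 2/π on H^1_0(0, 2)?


||u||_L² / ||u'||_L² = 2/π = C_P.

u(x) = -1/2·sin(π/2·x), so u'(x) = -π*cos(π*x/2)/4.
Writing u(x) = A·sin(kπx/L) with A = -1/2 and k = 1, use ∫_0^L sin²(kπx/L) dx = L/2 and ∫_0^L cos²(kπx/L) dx = L/2.
u² = 1/4·sin²(π/2·x) and (u')² = π^2/16·cos²(π/2·x), and each of sin², cos² integrates to L/2 = 1 over (0, 2).
∫_0^2 u² dx = 1/4, so ||u||_L² = 1/2.
∫_0^2 (u')² dx = π^2/16, so ||u'||_L² = π/4.
Ratio ||u||_L² / ||u'||_L² = 2/π.
Sharp Poincaré constant on H^1_0(0, 2) is C_P = L/π = 2/π, achieved by sin(π/2·x).
This is the k = 1 eigenfunction (up to amplitude), so the ratio equals the sharp Poincaré constant exactly.


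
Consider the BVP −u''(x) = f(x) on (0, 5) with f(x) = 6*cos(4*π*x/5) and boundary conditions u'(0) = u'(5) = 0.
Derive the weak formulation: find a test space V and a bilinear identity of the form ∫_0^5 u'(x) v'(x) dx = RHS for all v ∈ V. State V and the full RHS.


V = H^1(0, 5) (no boundary constraint on v; u is determined up to an additive constant); weak form: ∫_0^5 u'v' dx = ∫_0^5 (6*cos(4*π*x/5)) v dx for all v ∈ V.

Multiply both sides by a test function v and integrate from 0 to 5:
  ∫_0^5 −u''(x) v(x) dx = ∫_0^5 f(x) v(x) dx.
Integrate the LHS by parts once:
  ∫_0^5 −u'' v dx = −[u'(x) v(x)]_0^5 + ∫_0^5 u'(x) v'(x) dx.
Thus ∫_0^5 u'(x) v'(x) dx = ∫_0^5 f(x) v(x) dx + [u'(x) v(x)]_0^5.
Choose V so that boundary terms are either known or forced to vanish.
u has homogeneous Neumann: u'(0) = u'(5) = 0. So [u' v]_0^5 = 0·v(5) − 0·v(0) = 0 for any v; take V = H^1(0, 5).
Weak formulation: find u (satisfying any essential BC) such that ∫_0^5 u'(x) v'(x) dx = ∫_0^5 f v dx for all v ∈ V (homogeneous Neumann, so boundary terms vanish).
Substituting f(x) = 6*cos(4*π*x/5), the right-hand side is ∫_0^5 (6*cos(4*π*x/5)) v dx.
Compatibility check (pure Neumann): taking v ≡ 1 ∈ V gives 0 = ∫_0^5 f dx + (0) − (0), i.e. ∫_0^5 f dx must equal u'(0) − u'(5) = 0. Indeed ∫_0^5 (6*cos(4*π*x/5)) dx = 0, so the data are compatible. The solution is then unique only up to an additive constant (fix it e.g. by requiring ∫_0^5 u dx = 0).


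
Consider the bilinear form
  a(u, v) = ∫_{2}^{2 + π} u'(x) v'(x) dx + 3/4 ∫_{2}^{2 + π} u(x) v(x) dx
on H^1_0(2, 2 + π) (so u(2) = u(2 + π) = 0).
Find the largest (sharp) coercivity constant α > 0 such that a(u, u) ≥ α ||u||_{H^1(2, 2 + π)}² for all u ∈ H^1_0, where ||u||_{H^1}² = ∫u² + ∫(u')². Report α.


α = 7/8

Coercivity of a(·,·) on H^1_0(2, 2 + π) means a(u, u) ≥ α ||u||_{H^1}² for every u ∈ H^1_0.
The interval has length L = π, and Poincaré/coercivity depend only on L. Here a(u, u) = ∫(u')² + (3/4)·∫u².
Here 0 < c = 3/4 < 1. The condition a(u,u) ≥ α||u||_{H^1}² reads (1−α)∫(u')² ≥ (α−c)∫u². Any admissible α is ≤ 1 (rapidly oscillating u have ∫u²/∫(u')² → 0), and α = 1 would force 0 ≥ (1−c)∫u², impossible since c < 1; so 1−α > 0. By the sharp Poincaré inequality on H^1_0 of an interval of length L, ∫(u')² ≥ (π/L)²∫u² with equality for the first sine mode sin(π(x−x₀)/L) (x₀ the left endpoint), so the inequality holds for all u iff (1−α)(π/L)² ≥ α − c, i.e. α ≤ ((π/L)² + c)/((π/L)² + 1) = (1 + c(L/π)²)/(1 + (L/π)²). With (π/L)² = 1 and c = 3/4, the largest admissible constant is α = ((π/L)² + c)/((π/L)² + 1).
Simplifying, α = 7/8.


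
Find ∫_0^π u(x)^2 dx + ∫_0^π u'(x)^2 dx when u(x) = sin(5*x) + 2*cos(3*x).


||u||_{H^1(0,π)}^2 = 33*π

u'(x) = -6*sin(3*x) + 5*cos(5*x).
Expand u² and (u')² and integrate term by term on (0, π), using: for integers n ≥ 1, ∫_0^π sin²(nx) dx = ∫_0^π cos²(nx) dx = π/2; for n ≠ n', ∫_0^π sin(nx)sin(n'x) dx = ∫_0^π cos(nx)cos(n'x) dx = 0; and by product-to-sum, ∫_0^π sin(nx)cos(n'x) dx = ½∫_0^π [sin((n+n')x) + sin((n−n')x)] dx, which is 0 when n+n' is even and 2n/(n²−n'²) when n+n' is odd (it need not vanish on (0, π)).
  u² squared terms: (2)²·∫cos(3x)² dx = 4·π/2 = 2*π;  (1)²·∫sin(5x)² dx = 1·π/2 = π/2.
  u² cross terms: 2·(2)·(1)·∫cos(3x)·sin(5x) dx = 4·(0) = 0.
  So ∫_0^π u² dx = 2*π + π/2 + 0 = 5*π/2.
  (u')² squared terms: (-6)²·∫sin(3x)² dx = 36·π/2 = 18*π;  (5)²·∫cos(5x)² dx = 25·π/2 = 25*π/2.
  (u')² cross terms: 2·(-6)·(5)·∫sin(3x)·cos(5x) dx = -60·(0) = 0.
  So ∫_0^π (u')² dx = 18*π + 25*π/2 + 0 = 61*π/2.
||u||_{H^1}^2 = (5*π/2) + (61*π/2) = 33*π.


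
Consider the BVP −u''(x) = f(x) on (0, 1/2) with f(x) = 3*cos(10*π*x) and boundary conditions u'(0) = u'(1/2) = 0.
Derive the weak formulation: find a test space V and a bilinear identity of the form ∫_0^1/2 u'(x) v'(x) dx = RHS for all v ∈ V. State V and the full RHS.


V = H^1(0, 1/2) (no boundary constraint on v; u is determined up to an additive constant); weak form: ∫_0^1/2 u'v' dx = ∫_0^1/2 (3*cos(10*π*x)) v dx for all v ∈ V.

Multiply both sides by a test function v and integrate from 0 to 1/2:
  ∫_0^1/2 −u''(x) v(x) dx = ∫_0^1/2 f(x) v(x) dx.
Integrate the LHS by parts once:
  ∫_0^1/2 −u'' v dx = −[u'(x) v(x)]_0^1/2 + ∫_0^1/2 u'(x) v'(x) dx.
Thus ∫_0^1/2 u'(x) v'(x) dx = ∫_0^1/2 f(x) v(x) dx + [u'(x) v(x)]_0^1/2.
Choose V so that boundary terms are either known or forced to vanish.
u has homogeneous Neumann: u'(0) = u'(1/2) = 0. So [u' v]_0^1/2 = 0·v(1/2) − 0·v(0) = 0 for any v; take V = H^1(0, 1/2).
Weak formulation: find u (satisfying any essential BC) such that ∫_0^1/2 u'(x) v'(x) dx = ∫_0^1/2 f v dx for all v ∈ V (homogeneous Neumann, so boundary terms vanish).
Substituting f(x) = 3*cos(10*π*x), the right-hand side is ∫_0^1/2 (3*cos(10*π*x)) v dx.
Compatibility check (pure Neumann): taking v ≡ 1 ∈ V gives 0 = ∫_0^1/2 f dx + (0) − (0), i.e. ∫_0^1/2 f dx must equal u'(0) − u'(1/2) = 0. Indeed ∫_0^1/2 (3*cos(10*π*x)) dx = 0, so the data are compatible. The solution is then unique only up to an additive constant (fix it e.g. by requiring ∫_0^1/2 u dx = 0).


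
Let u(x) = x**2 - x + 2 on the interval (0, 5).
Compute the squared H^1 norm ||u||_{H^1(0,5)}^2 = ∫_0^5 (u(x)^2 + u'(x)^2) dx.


||u||_{H^1}^2 = 1225/2

The H^1 norm (squared) on an interval (0, L) is
  ||u||_{H^1}^2 = ∫_0^L u(x)^2 dx + ∫_0^L u'(x)^2 dx.
Compute u'(x) = 2*x - 1.
Then u(x)^2 = x**4 - 2*x**3 + 5*x**2 - 4*x + 4 and u'(x)^2 = 4*x**2 - 4*x + 1.
Integrate each monomial from 0 to 5 using ∫_0^5 c·x^n dx = c·5^(n+1)/(n+1):
  ∫_0^5 u(x)^2 dx = ∫_0^5 (x^4 - 2*x^3 + 5*x^2 - 4*x + 4) dx. Term by term:
    ∫_0^5 x^4 dx = 625;  ∫_0^5 -2*x^3 dx = -625/2;  ∫_0^5 5*x^2 dx = 625/3;
    ∫_0^5 -4*x dx = -50;  ∫_0^5 4 dx = 20.
  Sum: 625 − 625/2 + 625/3 − 50 + 20 = 2945/6.
  ∫_0^5 u'(x)^2 dx = ∫_0^5 (4*x^2 - 4*x + 1) dx. Term by term:
    ∫_0^5 4*x^2 dx = 500/3;  ∫_0^5 -4*x dx = -50;  ∫_0^5 1 dx = 5.
  Sum: 500/3 − 50 + 5 = 365/3.
Adding: ||u||_{H^1}^2 = 2945/6 + 365/3 = 1225/2.


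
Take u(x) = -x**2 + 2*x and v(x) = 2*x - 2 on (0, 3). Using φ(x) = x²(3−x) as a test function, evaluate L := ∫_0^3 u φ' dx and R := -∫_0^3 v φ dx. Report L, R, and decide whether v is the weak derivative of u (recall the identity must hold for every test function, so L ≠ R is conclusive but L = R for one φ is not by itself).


LHS = 54/5, RHS = -54/5. No, v is not the weak derivative of u.

u(x) = -x**2 + 2*x, classical derivative u'(x) = 2 - 2*x.
φ(x) = x²(3−x), so φ'(x) = 3*x*(2 - x).
Note φ(0) = φ(3) = 0, so the boundary term u·φ vanishes.
LHS = ∫_0^3 u(x) φ'(x) dx = ∫_0^3 (3*x^4 - 12*x^3 + 12*x^2) dx. Term by term:
  ∫_0^3 3*x^4 dx = 729/5;  ∫_0^3 -12*x^3 dx = -243;  ∫_0^3 12*x^2 dx = 108.
Sum: 729/5 − 243 + 108 = 54/5.
So LHS = 54/5.
∫_0^3 v(x) φ(x) dx = ∫_0^3 (-2*x^4 + 8*x^3 - 6*x^2) dx. Term by term:
  ∫_0^3 -2*x^4 dx = -486/5;  ∫_0^3 8*x^3 dx = 162;  ∫_0^3 -6*x^2 dx = -54.
Sum: -486/5 + 162 − 54 = 54/5.
So RHS = -∫_0^3 v(x) φ(x) dx = -54/5.
LHS − RHS = 108/5 ≠ 0, so the identity fails.
(For a valid weak derivative the identity must hold for EVERY test function, in particular this one. The failure shows v is NOT the weak derivative of u.)
Correct weak derivative would be u'(x) = 2 - 2*x.


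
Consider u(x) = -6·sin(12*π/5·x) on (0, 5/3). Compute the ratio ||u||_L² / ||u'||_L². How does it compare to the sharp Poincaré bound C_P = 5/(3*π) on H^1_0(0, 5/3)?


||u||_L² / ||u'||_L² = 5/(12*π) < C_P = 5/(3*π).

u(x) = -6·sin(12*π/5·x), so u'(x) = -72*π*cos(12*π*x/5)/5.
Writing u(x) = A·sin(kπx/L) with A = -6 and k = 4, use ∫_0^L sin²(kπx/L) dx = L/2 and ∫_0^L cos²(kπx/L) dx = L/2.
u² = 36·sin²(12*π/5·x) and (u')² = 5184*π^2/25·cos²(12*π/5·x), and each of sin², cos² integrates to L/2 = 5/6 over (0, 5/3).
∫_0^5/3 u² dx = 30, so ||u||_L² = sqrt(30).
∫_0^5/3 (u')² dx = 864*π^2/5, so ||u'||_L² = 12*sqrt(30)*π/5.
Ratio ||u||_L² / ||u'||_L² = 5/(12*π).
Sharp Poincaré constant on H^1_0(0, 5/3) is C_P = L/π = 5/(3*π), achieved by sin(3*π/5·x).
This is the k = 4 harmonic; the ratio L/(kπ) is strictly less than C_P = L/π, consistent with the sharp inequality ||u||_L² ≤ C_P ||u'||_L².


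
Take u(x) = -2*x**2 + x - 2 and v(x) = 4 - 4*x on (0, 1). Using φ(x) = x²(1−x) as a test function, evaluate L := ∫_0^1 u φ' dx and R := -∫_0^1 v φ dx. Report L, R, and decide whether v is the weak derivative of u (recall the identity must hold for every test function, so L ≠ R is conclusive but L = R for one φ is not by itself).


LHS = 7/60, RHS = -2/15. No, v is not the weak derivative of u.

u(x) = -2*x**2 + x - 2, classical derivative u'(x) = 1 - 4*x.
φ(x) = x²(1−x), so φ'(x) = x*(2 - 3*x).
Note φ(0) = φ(1) = 0, so the boundary term u·φ vanishes.
LHS = ∫_0^1 u(x) φ'(x) dx = ∫_0^1 (6*x^4 - 7*x^3 + 8*x^2 - 4*x) dx. Term by term:
  ∫_0^1 6*x^4 dx = 6/5;  ∫_0^1 -7*x^3 dx = -7/4;  ∫_0^1 8*x^2 dx = 8/3;
  ∫_0^1 -4*x dx = -2.
Sum: 6/5 − 7/4 + 8/3 − 2 = 7/60.
So LHS = 7/60.
∫_0^1 v(x) φ(x) dx = ∫_0^1 (4*x^4 - 8*x^3 + 4*x^2) dx. Term by term:
  ∫_0^1 4*x^4 dx = 4/5;  ∫_0^1 -8*x^3 dx = -2;  ∫_0^1 4*x^2 dx = 4/3.
Sum: 4/5 − 2 + 4/3 = 2/15.
So RHS = -∫_0^1 v(x) φ(x) dx = -2/15.
LHS − RHS = 1/4 ≠ 0, so the identity fails.
(For a valid weak derivative the identity must hold for EVERY test function, in particular this one. The failure shows v is NOT the weak derivative of u.)
Correct weak derivative would be u'(x) = 1 - 4*x.


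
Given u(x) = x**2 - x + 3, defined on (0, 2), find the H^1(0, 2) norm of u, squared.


||u||_{H^1}^2 = 416/15

The H^1 norm (squared) on an interval (0, L) is
  ||u||_{H^1}^2 = ∫_0^L u(x)^2 dx + ∫_0^L u'(x)^2 dx.
Compute u'(x) = 2*x - 1.
Then u(x)^2 = x**4 - 2*x**3 + 7*x**2 - 6*x + 9 and u'(x)^2 = 4*x**2 - 4*x + 1.
Integrate each monomial from 0 to 2 using ∫_0^2 c·x^n dx = c·2^(n+1)/(n+1):
  ∫_0^2 u(x)^2 dx = ∫_0^2 (x^4 - 2*x^3 + 7*x^2 - 6*x + 9) dx. Term by term:
    ∫_0^2 x^4 dx = 32/5;  ∫_0^2 -2*x^3 dx = -8;  ∫_0^2 7*x^2 dx = 56/3;
    ∫_0^2 -6*x dx = -12;  ∫_0^2 9 dx = 18.
  Sum: 32/5 − 8 + 56/3 − 12 + 18 = 346/15.
  ∫_0^2 u'(x)^2 dx = ∫_0^2 (4*x^2 - 4*x + 1) dx. Term by term:
    ∫_0^2 4*x^2 dx = 32/3;  ∫_0^2 -4*x dx = -8;  ∫_0^2 1 dx = 2.
  Sum: 32/3 − 8 + 2 = 14/3.
Adding: ||u||_{H^1}^2 = 346/15 + 14/3 = 416/15.


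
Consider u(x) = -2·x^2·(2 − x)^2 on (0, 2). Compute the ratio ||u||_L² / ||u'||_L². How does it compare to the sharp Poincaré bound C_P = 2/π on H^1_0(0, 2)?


||u||_L² / ||u'||_L² = sqrt(3)/3 < C_P = 2/π.

u(x) = -2·x^2·(2 − x)^2, so u'(x) = 8*x*(-x^2 + 3*x - 2).
u(x) = -2·x^2·(2 − x)^2 vanishes at x = 0 and x = 2, so u ∈ H^1_0(0, 2). Differentiate via the product rule and integrate the resulting polynomials term by term.
  ∫_0^2 u² dx = ∫_0^2 (4*x^8 - 32*x^7 + 96*x^6 - 128*x^5 + 64*x^4) dx. Term by term:
    ∫_0^2 4*x^8 dx = 2048/9;  ∫_0^2 -32*x^7 dx = -1024;  ∫_0^2 96*x^6 dx = 12288/7;
    ∫_0^2 -128*x^5 dx = -4096/3;  ∫_0^2 64*x^4 dx = 2048/5.
  Sum: 2048/9 − 1024 + 12288/7 − 4096/3 + 2048/5 = 1024/315.
  ∫_0^2 (u')² dx = ∫_0^2 (64*x^6 - 384*x^5 + 832*x^4 - 768*x^3 + 256*x^2) dx. Term by term:
    ∫_0^2 64*x^6 dx = 8192/7;  ∫_0^2 -384*x^5 dx = -4096;  ∫_0^2 832*x^4 dx = 26624/5;
    ∫_0^2 -768*x^3 dx = -3072;  ∫_0^2 256*x^2 dx = 2048/3.
  Sum: 8192/7 − 4096 + 26624/5 − 3072 + 2048/3 = 1024/105.
∫_0^2 u² dx = 1024/315, so ||u||_L² = 32*sqrt(35)/105.
∫_0^2 (u')² dx = 1024/105, so ||u'||_L² = 32*sqrt(105)/105.
Ratio ||u||_L² / ||u'||_L² = sqrt(3)/3.
Sharp Poincaré constant on H^1_0(0, 2) is C_P = L/π = 2/π, achieved by sin(π/2·x).
A polynomial bump cannot attain the sharp Poincaré constant (only the first sine eigenfunction does), so the ratio is strictly less than C_P, consistent with ||u||_L² ≤ C_P ||u'||_L².
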